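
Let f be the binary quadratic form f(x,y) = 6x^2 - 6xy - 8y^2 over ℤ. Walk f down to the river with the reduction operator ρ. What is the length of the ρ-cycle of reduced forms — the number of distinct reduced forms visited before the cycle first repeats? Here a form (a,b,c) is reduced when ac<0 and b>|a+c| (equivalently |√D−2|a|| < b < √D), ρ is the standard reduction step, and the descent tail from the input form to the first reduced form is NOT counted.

D = 228, ⌊√D⌋ = 15
descent: ρ → (-8,6,6)  [lands on river]
river: ρ → (6,6,-8)
river: ρ → (-8,10,4)
river: ρ → (4,14,-2)
river: ρ → (-2,14,4)
river: ρ → (4,10,-8)
ρ-cycle length = 6 (tail of 1 descent step not counted)

6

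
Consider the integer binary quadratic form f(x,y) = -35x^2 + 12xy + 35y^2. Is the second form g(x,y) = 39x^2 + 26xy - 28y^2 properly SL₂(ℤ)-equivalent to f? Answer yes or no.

D₁ = 5044, D₂ = 5044
river cycle of f (length 54): (35, 58, -12), (-12, 62, 25), (25, 38, -36), (-36, 34, 27), (27, 20, -43), (-43, 66, 4), (4, 70, -9), (-9, 56, 53), (53, 50, -12), (-12, 70, 3), … (44 more)
river cycle of g (length 66): (-28, 30, 37), (37, 44, -21), (-21, 40, 41), (41, 42, -20), (-20, 38, 45), (45, 52, -13), (-13, 52, 45), (45, 38, -20), (-20, 42, 41), (41, 40, -21), … (56 more)
cycles differ ⇒ inequivalent

no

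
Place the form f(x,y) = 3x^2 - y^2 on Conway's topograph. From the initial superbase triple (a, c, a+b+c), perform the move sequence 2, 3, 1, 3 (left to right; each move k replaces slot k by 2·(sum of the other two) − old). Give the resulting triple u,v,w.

start (3,-1,2) = (f(1,0),f(0,1),f(1,1))
replace slot 2: 2·(3+2) − (-1) = 11 → (3,11,2)
replace slot 3: 2·(3+11) − 2 = 26 → (3,11,26)
replace slot 1: 2·(11+26) − 3 = 71 → (71,11,26)
replace slot 3: 2·(71+11) − 26 = 138 → (71,11,138)

71,11,138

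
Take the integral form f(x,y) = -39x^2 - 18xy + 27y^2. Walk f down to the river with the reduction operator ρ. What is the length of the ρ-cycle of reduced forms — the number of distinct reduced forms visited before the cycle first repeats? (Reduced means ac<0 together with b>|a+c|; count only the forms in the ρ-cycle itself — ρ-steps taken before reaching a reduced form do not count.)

D = 4536, ⌊√D⌋ = 67
descent: ρ → (27,18,-39)  [lands on river]
river: ρ → (-39,60,6)
river: ρ → (6,60,-39)
river: ρ → (-39,18,27)
river: ρ → (27,36,-30)
river: ρ → (-30,24,33)
river: ρ → (33,42,-21)
river: ρ → (-21,42,33)
river: ρ → (33,24,-30)
river: ρ → (-30,36,27)
ρ-cycle length = 10 (tail of 1 descent step not counted)

10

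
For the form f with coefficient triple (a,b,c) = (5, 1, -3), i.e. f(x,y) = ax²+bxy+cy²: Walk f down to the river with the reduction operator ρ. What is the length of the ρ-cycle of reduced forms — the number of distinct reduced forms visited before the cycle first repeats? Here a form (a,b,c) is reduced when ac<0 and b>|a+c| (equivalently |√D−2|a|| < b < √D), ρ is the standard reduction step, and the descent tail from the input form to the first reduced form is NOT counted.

D = 61, ⌊√D⌋ = 7
descent: ρ → (-3,5,3)  [lands on river]
river: ρ → (3,7,-1)
river: ρ → (-1,7,3)
river: ρ → (3,5,-3)
river: ρ → (-3,7,1)
river: ρ → (1,7,-3)
ρ-cycle length = 6 (tail of 1 descent step not counted)

6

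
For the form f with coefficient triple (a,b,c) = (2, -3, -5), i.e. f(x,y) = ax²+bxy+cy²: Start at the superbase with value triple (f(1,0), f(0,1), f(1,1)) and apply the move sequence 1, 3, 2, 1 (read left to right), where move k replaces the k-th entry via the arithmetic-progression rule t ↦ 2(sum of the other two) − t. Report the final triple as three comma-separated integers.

start (2,-5,-6) = (f(1,0),f(0,1),f(1,1))
replace slot 1: 2·((-5)+(-6)) − 2 = -24 → (-24,-5,-6)
replace slot 3: 2·((-24)+(-5)) − (-6) = -52 → (-24,-5,-52)
replace slot 2: 2·((-24)+(-52)) − (-5) = -147 → (-24,-147,-52)
replace slot 1: 2·((-147)+(-52)) − (-24) = -374 → (-374,-147,-52)

-374,-147,-52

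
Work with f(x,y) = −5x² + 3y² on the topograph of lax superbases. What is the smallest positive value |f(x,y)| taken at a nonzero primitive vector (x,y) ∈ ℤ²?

descent: ρ → (3,6,-2)  [lands on river]
river: ρ → (-2,6,3)
closes: descent 1, river 2
min |a| on river = 2

2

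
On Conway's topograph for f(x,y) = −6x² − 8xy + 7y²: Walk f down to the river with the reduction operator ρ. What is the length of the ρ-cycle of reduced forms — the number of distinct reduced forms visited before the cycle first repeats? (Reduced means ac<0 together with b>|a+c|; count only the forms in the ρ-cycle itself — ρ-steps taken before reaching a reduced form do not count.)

D = 232, ⌊√D⌋ = 15
descent: ρ → (7,8,-6)  [lands on river]
river: ρ → (-6,4,9)
river: ρ → (9,14,-1)
river: ρ → (-1,14,9)
river: ρ → (9,4,-6)
river: ρ → (-6,8,7)
river: ρ → (7,6,-7)
river: ρ → (-7,8,6)
river: ρ → (6,4,-9)
river: ρ → (-9,14,1)
river: ρ → (1,14,-9)
river: ρ → (-9,4,6)
river: ρ → (6,8,-7)
river: ρ → (-7,6,7)
ρ-cycle length = 14 (tail of 1 descent step not counted)

14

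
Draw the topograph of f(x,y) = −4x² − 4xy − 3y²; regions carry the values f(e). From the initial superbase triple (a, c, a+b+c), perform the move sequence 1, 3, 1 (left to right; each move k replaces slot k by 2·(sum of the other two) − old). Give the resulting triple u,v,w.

start (-4,-3,-11) = (f(1,0),f(0,1),f(1,1))
replace slot 1: 2·((-3)+(-11)) − (-4) = -24 → (-24,-3,-11)
replace slot 3: 2·((-24)+(-3)) − (-11) = -43 → (-24,-3,-43)
replace slot 1: 2·((-3)+(-43)) − (-24) = -68 → (-68,-3,-43)

-68,-3,-43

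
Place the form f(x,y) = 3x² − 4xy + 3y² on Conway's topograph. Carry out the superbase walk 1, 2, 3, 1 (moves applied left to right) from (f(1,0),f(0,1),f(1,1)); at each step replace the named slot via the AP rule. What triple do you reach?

start (3,3,2) = (f(1,0),f(0,1),f(1,1))
replace slot 1: 2·(3+2) − 3 = 7 → (7,3,2)
replace slot 2: 2·(7+2) − 3 = 15 → (7,15,2)
replace slot 3: 2·(7+15) − 2 = 42 → (7,15,42)
replace slot 1: 2·(15+42) − 7 = 107 → (107,15,42)

107,15,42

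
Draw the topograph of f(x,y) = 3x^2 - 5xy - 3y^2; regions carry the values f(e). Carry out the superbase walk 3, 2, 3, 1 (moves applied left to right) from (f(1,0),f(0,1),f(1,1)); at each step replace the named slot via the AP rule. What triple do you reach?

start (3,-3,-5) = (f(1,0),f(0,1),f(1,1))
replace slot 3: 2·(3+(-3)) − (-5) = 5 → (3,-3,5)
replace slot 2: 2·(3+5) − (-3) = 19 → (3,19,5)
replace slot 3: 2·(3+19) − 5 = 39 → (3,19,39)
replace slot 1: 2·(19+39) − 3 = 113 → (113,19,39)

113,19,39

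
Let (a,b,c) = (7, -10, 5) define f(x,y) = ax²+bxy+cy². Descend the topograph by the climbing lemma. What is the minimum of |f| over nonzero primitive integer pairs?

translate: b→4 (≡-10 mod 14), so (7,-10,5)→(7,4,2)
flip: (7,4,2)→(2,-4,7)
translate: b→0 (≡-4 mod 4), so (2,-4,7)→(2,0,5)
reduced (well bottom): (2,0,5) with a≤c, −a<b≤a
well minimum = a = 2

2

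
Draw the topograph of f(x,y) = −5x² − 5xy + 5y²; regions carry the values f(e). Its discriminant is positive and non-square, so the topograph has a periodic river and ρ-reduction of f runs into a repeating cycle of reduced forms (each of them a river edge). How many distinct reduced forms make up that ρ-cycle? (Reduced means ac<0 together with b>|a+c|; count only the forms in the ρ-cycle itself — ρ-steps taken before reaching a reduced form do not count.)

D = 125, ⌊√D⌋ = 11
descent: ρ → (5,5,-5)  [lands on river]
river: ρ → (-5,5,5)
ρ-cycle length = 2 (tail of 1 descent step not counted)

2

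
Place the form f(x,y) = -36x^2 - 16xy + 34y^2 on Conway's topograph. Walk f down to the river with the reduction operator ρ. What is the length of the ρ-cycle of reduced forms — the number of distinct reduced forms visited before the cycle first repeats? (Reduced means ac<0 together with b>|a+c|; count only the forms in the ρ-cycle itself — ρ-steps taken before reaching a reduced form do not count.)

D = 5152, ⌊√D⌋ = 71
descent: ρ → (34,16,-36)  [lands on river]
river: ρ → (-36,56,14)
river: ρ → (14,56,-36)
river: ρ → (-36,16,34)
river: ρ → (34,52,-18)
river: ρ → (-18,56,28)
river: ρ → (28,56,-18)
river: ρ → (-18,52,34)
ρ-cycle length = 8 (tail of 1 descent step not counted)

8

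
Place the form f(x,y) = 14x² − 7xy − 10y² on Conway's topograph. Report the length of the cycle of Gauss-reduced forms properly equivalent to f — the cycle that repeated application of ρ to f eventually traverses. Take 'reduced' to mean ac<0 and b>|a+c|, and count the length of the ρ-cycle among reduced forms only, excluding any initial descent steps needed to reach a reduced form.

D = 609, ⌊√D⌋ = 24
descent: ρ → (-10,7,14)  [lands on river]
river: ρ → (14,21,-3)
river: ρ → (-3,21,14)
river: ρ → (14,7,-10)
river: ρ → (-10,13,11)
river: ρ → (11,9,-12)
river: ρ → (-12,15,8)
river: ρ → (8,17,-10)
river: ρ → (-10,23,2)
river: ρ → (2,21,-21)
river: ρ → (-21,21,2)
river: ρ → (2,23,-10)
river: ρ → (-10,17,8)
river: ρ → (8,15,-12)
river: ρ → (-12,9,11)
river: ρ → (11,13,-10)
ρ-cycle length = 16 (tail of 1 descent step not counted)

16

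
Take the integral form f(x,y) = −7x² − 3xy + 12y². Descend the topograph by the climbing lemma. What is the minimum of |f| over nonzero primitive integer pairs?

descent: ρ → (12,3,-7)
descent: ρ → (-7,11,8)  [lands on river]
river: ρ → (8,5,-10)
river: ρ → (-10,15,3)
river: ρ → (3,15,-10)
river: ρ → (-10,5,8)
river: ρ → (8,11,-7)
river: ρ → (-7,17,2)
river: ρ → (2,15,-15)
river: ρ → (-15,15,2)
river: ρ → (2,17,-7)
closes: descent 2, river 10
min |a| on river = 2

2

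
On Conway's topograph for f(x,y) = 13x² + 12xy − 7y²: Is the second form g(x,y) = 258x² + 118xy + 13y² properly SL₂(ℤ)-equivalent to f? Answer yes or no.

D₁ = 508, D₂ = 508
river cycle of f (length 12): (-7, 16, 9), (9, 20, -3), (-3, 22, 2), (2, 22, -3), (-3, 20, 9), (9, 16, -7), (-7, 12, 13), (13, 14, -6), (-6, 22, 1), (1, 22, -6), … (2 more)
river cycle of g (length 12): (13, 12, -7), (-7, 16, 9), (9, 20, -3), (-3, 22, 2), (2, 22, -3), (-3, 20, 9), (9, 16, -7), (-7, 12, 13), (13, 14, -6), (-6, 22, 1), … (2 more)
cycles coincide ⇒ equivalent

yes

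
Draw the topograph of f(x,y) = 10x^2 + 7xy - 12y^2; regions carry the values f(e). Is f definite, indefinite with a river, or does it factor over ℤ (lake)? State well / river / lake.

D = b²−4ac = 7² − 4·10·(-12) = 529
D = 23² is a perfect square ⇒ form factors over ℤ ⇒ lakes

lake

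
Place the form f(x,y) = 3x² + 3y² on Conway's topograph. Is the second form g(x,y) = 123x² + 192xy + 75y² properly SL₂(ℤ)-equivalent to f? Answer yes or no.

D₁ = -36, D₂ = -36
f: reduced (well bottom): (3,0,3) with a≤c, −a<b≤a
g: translate: b→-54 (≡192 mod 246), so (123,192,75)→(123,-54,6)
g: flip: (123,-54,6)→(6,54,123)
g: translate: b→6 (≡54 mod 12), so (6,54,123)→(6,6,3)
g: flip: (6,6,3)→(3,-6,6)
g: translate: b→0 (≡-6 mod 6), so (3,-6,6)→(3,0,3)
g: reduced (well bottom): (3,0,3) with a≤c, −a<b≤a
reduced forms (3, 0, 3) vs (3, 0, 3) ⇒ equivalent

yes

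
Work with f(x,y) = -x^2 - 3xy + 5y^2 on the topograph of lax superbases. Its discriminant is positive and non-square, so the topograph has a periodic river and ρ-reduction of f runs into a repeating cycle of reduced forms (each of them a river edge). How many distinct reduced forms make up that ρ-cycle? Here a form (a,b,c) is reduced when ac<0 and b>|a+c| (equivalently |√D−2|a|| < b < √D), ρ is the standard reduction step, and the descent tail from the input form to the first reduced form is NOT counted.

D = 29, ⌊√D⌋ = 5
descent: ρ → (5,3,-1)
descent: ρ → (-1,5,1)  [lands on river]
river: ρ → (1,5,-1)
ρ-cycle length = 2 (tail of 2 descent steps not counted)

2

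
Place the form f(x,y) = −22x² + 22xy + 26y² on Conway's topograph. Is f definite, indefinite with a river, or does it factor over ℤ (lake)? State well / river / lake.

D = b²−4ac = 22² − 4·(-22)·26 = 2772
D > 0 non-square ⇒ indefinite ⇒ periodic river

river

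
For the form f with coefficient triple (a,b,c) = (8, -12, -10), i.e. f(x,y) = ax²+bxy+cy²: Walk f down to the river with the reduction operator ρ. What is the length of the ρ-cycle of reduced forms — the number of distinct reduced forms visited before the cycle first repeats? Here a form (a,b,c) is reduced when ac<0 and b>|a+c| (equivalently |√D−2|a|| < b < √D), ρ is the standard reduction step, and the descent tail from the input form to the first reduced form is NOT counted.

D = 464, ⌊√D⌋ = 21
descent: ρ → (-10,12,8)  [lands on river]
river: ρ → (8,20,-2)
river: ρ → (-2,20,8)
river: ρ → (8,12,-10)
river: ρ → (-10,8,10)
river: ρ → (10,12,-8)
river: ρ → (-8,20,2)
river: ρ → (2,20,-8)
river: ρ → (-8,12,10)
river: ρ → (10,8,-10)
ρ-cycle length = 10 (tail of 1 descent step not counted)

10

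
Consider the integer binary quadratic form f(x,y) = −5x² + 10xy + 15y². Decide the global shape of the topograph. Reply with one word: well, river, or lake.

D = b²−4ac = 10² − 4·(-5)·15 = 400
D = 20² is a perfect square ⇒ form factors over ℤ ⇒ lakes

lake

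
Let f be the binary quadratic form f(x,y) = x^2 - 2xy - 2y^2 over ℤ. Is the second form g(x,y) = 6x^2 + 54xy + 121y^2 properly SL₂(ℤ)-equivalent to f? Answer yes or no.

D₁ = 12, D₂ = 12
river cycle of f (length 2): (-2, 2, 1), (1, 2, -2)
river cycle of g (length 2): (1, 2, -2), (-2, 2, 1)
cycles coincide ⇒ equivalent

yes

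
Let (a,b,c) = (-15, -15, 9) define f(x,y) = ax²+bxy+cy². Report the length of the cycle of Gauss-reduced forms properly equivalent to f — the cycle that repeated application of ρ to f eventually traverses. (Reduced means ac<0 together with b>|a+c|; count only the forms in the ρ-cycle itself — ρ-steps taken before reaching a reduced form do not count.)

D = 765, ⌊√D⌋ = 27
descent: ρ → (9,15,-15)  [lands on river]
river: ρ → (-15,15,9)
river: ρ → (9,21,-9)
river: ρ → (-9,15,15)
river: ρ → (15,15,-9)
river: ρ → (-9,21,9)
ρ-cycle length = 6 (tail of 1 descent step not counted)

6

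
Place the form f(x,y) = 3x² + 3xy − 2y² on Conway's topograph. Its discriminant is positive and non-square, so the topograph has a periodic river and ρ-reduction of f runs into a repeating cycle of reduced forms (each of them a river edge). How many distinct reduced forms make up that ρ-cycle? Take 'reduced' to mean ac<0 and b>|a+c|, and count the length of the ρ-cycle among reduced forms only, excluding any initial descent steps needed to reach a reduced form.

D = 33, ⌊√D⌋ = 5
river: ρ → (-2,5,1)
river: ρ → (1,5,-2)
river: ρ → (-2,3,3)
river: ρ → (3,3,-2)
ρ-cycle length = 4 (tail of 0 descent steps not counted)

4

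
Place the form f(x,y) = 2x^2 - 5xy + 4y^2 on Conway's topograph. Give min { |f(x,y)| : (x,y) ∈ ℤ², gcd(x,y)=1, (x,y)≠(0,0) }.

translate: b→-1 (≡-5 mod 4), so (2,-5,4)→(2,-1,1)
flip: (2,-1,1)→(1,1,2)
reduced (well bottom): (1,1,2) with a≤c, −a<b≤a
well minimum = a = 1

1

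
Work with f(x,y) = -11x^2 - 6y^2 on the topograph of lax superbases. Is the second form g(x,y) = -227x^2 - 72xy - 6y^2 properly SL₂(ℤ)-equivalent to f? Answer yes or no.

D₁ = -264, D₂ = -264
f is negative-definite; reduce −f:
−f: flip: (11,0,6)→(6,0,11)
−f: reduced (well bottom): (6,0,11) with a≤c, −a<b≤a
flip sign back: reduced form of f is (-6,0,-11)
g is negative-definite; reduce −g:
−g: flip: (227,72,6)→(6,-72,227)
−g: translate: b→0 (≡-72 mod 12), so (6,-72,227)→(6,0,11)
−g: reduced (well bottom): (6,0,11) with a≤c, −a<b≤a
flip sign back: reduced form of g is (-6,0,-11)
reduced forms (-6, 0, -11) vs (-6, 0, -11) ⇒ equivalent

yes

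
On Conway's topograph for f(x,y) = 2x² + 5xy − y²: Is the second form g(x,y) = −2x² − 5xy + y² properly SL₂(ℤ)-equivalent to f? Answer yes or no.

D₁ = 33, D₂ = 33
river cycle of f (length 4): (-1, 5, 2), (2, 3, -3), (-3, 3, 2), (2, 5, -1)
river cycle of g (length 4): (1, 5, -2), (-2, 3, 3), (3, 3, -2), (-2, 5, 1)
cycles differ ⇒ inequivalent

no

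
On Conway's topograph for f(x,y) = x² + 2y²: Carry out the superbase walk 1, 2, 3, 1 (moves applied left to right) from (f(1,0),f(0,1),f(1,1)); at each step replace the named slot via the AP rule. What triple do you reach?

start (1,2,3) = (f(1,0),f(0,1),f(1,1))
replace slot 1: 2·(2+3) − 1 = 9 → (9,2,3)
replace slot 2: 2·(9+3) − 2 = 22 → (9,22,3)
replace slot 3: 2·(9+22) − 3 = 59 → (9,22,59)
replace slot 1: 2·(22+59) − 9 = 153 → (153,22,59)

153,22,59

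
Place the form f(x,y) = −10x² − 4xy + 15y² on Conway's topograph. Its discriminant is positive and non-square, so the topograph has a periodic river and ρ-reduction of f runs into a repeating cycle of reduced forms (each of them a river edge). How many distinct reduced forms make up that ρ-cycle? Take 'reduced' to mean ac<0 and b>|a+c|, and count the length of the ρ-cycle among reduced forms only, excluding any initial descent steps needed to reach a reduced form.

D = 616, ⌊√D⌋ = 24
descent: ρ → (15,4,-10)
descent: ρ → (-10,16,9)  [lands on river]
river: ρ → (9,20,-6)
river: ρ → (-6,16,15)
river: ρ → (15,14,-7)
river: ρ → (-7,14,15)
river: ρ → (15,16,-6)
river: ρ → (-6,20,9)
river: ρ → (9,16,-10)
river: ρ → (-10,24,1)
river: ρ → (1,24,-10)
ρ-cycle length = 10 (tail of 2 descent steps not counted)

10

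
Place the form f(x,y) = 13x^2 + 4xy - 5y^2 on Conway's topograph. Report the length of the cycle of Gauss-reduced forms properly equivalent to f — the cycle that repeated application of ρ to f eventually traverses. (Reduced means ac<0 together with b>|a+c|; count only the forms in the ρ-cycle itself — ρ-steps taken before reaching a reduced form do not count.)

D = 276, ⌊√D⌋ = 16
descent: ρ → (-5,16,1)  [lands on river]
river: ρ → (1,16,-5)
river: ρ → (-5,14,4)
river: ρ → (4,10,-11)
river: ρ → (-11,12,3)
river: ρ → (3,12,-11)
river: ρ → (-11,10,4)
river: ρ → (4,14,-5)
ρ-cycle length = 8 (tail of 1 descent step not counted)

8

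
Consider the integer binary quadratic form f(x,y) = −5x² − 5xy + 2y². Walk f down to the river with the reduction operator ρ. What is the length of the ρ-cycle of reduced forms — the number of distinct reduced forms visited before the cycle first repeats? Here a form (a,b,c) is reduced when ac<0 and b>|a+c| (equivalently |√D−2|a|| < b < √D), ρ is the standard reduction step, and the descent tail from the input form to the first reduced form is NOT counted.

D = 65, ⌊√D⌋ = 8
descent: ρ → (2,5,-5)  [lands on river]
river: ρ → (-5,5,2)
river: ρ → (2,7,-2)
river: ρ → (-2,5,5)
river: ρ → (5,5,-2)
river: ρ → (-2,7,2)
ρ-cycle length = 6 (tail of 1 descent step not counted)

6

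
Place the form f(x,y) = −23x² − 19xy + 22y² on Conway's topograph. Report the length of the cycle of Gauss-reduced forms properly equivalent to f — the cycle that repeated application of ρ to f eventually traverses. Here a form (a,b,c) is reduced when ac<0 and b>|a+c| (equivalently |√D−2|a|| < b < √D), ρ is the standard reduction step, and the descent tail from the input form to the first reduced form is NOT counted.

D = 2385, ⌊√D⌋ = 48
descent: ρ → (22,19,-23)  [lands on river]
river: ρ → (-23,27,18)
river: ρ → (18,45,-5)
river: ρ → (-5,45,18)
river: ρ → (18,27,-23)
river: ρ → (-23,19,22)
river: ρ → (22,25,-20)
river: ρ → (-20,15,27)
river: ρ → (27,39,-8)
river: ρ → (-8,41,22)
river: ρ → (22,47,-2)
river: ρ → (-2,45,45)
river: ρ → (45,45,-2)
river: ρ → (-2,47,22)
river: ρ → (22,41,-8)
river: ρ → (-8,39,27)
river: ρ → (27,15,-20)
river: ρ → (-20,25,22)
ρ-cycle length = 18 (tail of 1 descent step not counted)

18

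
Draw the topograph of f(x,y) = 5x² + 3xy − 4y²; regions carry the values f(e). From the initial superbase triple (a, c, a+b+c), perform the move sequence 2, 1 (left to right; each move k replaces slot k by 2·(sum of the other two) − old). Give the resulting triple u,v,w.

start (5,-4,4) = (f(1,0),f(0,1),f(1,1))
replace slot 2: 2·(5+4) − (-4) = 22 → (5,22,4)
replace slot 1: 2·(22+4) − 5 = 47 → (47,22,4)

47,22,4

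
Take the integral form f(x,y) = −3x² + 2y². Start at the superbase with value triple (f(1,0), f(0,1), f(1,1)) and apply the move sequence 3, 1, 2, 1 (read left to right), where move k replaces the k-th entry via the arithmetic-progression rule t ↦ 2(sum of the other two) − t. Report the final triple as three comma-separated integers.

start (-3,2,-1) = (f(1,0),f(0,1),f(1,1))
replace slot 3: 2·((-3)+2) − (-1) = -1 → (-3,2,-1)
replace slot 1: 2·(2+(-1)) − (-3) = 5 → (5,2,-1)
replace slot 2: 2·(5+(-1)) − 2 = 6 → (5,6,-1)
replace slot 1: 2·(6+(-1)) − 5 = 5 → (5,6,-1)

5,6,-1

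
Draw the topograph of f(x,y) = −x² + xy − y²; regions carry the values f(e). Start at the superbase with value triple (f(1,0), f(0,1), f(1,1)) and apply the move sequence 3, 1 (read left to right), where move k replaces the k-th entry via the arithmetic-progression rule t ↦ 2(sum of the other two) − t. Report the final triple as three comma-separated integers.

start (-1,-1,-1) = (f(1,0),f(0,1),f(1,1))
replace slot 3: 2·((-1)+(-1)) − (-1) = -3 → (-1,-1,-3)
replace slot 1: 2·((-1)+(-3)) − (-1) = -7 → (-7,-1,-3)

-7,-1,-3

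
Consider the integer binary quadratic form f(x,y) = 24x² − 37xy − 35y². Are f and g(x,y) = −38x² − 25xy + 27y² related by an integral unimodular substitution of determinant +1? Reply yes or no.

D₁ = 4729, D₂ = 4729
river cycle of f (length 74): (-35, 37, 24), (24, 59, -13), (-13, 45, 52), (52, 59, -6), (-6, 61, 42), (42, 23, -25), (-25, 27, 40), (40, 53, -12), (-12, 67, 5), (5, 63, -38), … (64 more)
river cycle of g (length 82): (27, 25, -38), (-38, 51, 14), (14, 61, -18), (-18, 47, 35), (35, 23, -30), (-30, 37, 28), (28, 19, -39), (-39, 59, 8), (8, 53, -60), (-60, 67, 1), … (72 more)
cycles differ ⇒ inequivalent

no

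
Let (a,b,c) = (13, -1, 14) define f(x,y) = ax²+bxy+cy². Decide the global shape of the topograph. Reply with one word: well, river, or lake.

D = b²−4ac = (-1)² − 4·13·14 = -727
D < 0 ⇒ definite ⇒ every region one sign ⇒ single well

well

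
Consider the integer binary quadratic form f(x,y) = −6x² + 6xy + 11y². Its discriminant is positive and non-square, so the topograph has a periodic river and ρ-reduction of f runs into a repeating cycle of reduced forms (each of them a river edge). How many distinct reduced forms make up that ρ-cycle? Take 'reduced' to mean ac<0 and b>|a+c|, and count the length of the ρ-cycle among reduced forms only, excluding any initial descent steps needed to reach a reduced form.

D = 300, ⌊√D⌋ = 17
river: ρ → (11,16,-1)
river: ρ → (-1,16,11)
river: ρ → (11,6,-6)
river: ρ → (-6,6,11)
ρ-cycle length = 4 (tail of 0 descent steps not counted)

4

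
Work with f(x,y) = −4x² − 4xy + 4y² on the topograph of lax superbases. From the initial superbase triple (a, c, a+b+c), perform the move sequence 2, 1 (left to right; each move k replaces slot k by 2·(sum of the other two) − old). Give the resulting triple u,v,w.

start (-4,4,-4) = (f(1,0),f(0,1),f(1,1))
replace slot 2: 2·((-4)+(-4)) − 4 = -20 → (-4,-20,-4)
replace slot 1: 2·((-20)+(-4)) − (-4) = -44 → (-44,-20,-4)

-44,-20,-4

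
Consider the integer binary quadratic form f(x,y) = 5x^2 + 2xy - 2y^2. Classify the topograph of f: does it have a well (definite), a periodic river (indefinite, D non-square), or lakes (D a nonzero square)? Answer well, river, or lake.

D = b²−4ac = 2² − 4·5·(-2) = 44
D > 0 non-square ⇒ indefinite ⇒ periodic river

river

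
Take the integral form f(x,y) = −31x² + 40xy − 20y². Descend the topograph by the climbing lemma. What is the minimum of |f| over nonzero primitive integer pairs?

translate: b→22 (≡-40 mod 62), so (31,-40,20)→(31,22,11)
flip: (31,22,11)→(11,-22,31)
translate: b→0 (≡-22 mod 22), so (11,-22,31)→(11,0,20)
reduced (well bottom): (11,0,20) with a≤c, −a<b≤a
well minimum |f| = |-11| = 11 (negative-definite)

11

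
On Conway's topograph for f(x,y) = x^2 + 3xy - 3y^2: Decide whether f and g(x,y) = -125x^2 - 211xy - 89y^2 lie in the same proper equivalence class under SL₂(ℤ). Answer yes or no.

D₁ = 21, D₂ = 21
river cycle of f (length 2): (-3, 3, 1), (1, 3, -3)
river cycle of g (length 2): (-3, 3, 1), (1, 3, -3)
cycles coincide ⇒ equivalent

yes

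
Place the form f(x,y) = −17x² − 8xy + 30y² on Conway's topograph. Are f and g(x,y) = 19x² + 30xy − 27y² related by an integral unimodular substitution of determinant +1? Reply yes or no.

D₁ = 2104, D₂ = 2952
discriminants differ ⇒ not SL₂(ℤ)-equivalent

no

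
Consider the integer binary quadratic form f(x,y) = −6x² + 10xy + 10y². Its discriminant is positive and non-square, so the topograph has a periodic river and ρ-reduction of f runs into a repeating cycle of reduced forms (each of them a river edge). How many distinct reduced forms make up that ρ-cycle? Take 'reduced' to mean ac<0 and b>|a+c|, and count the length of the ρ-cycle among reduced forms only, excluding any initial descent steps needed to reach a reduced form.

D = 340, ⌊√D⌋ = 18
river: ρ → (10,10,-6)
river: ρ → (-6,14,6)
river: ρ → (6,10,-10)
river: ρ → (-10,10,6)
river: ρ → (6,14,-6)
river: ρ → (-6,10,10)
ρ-cycle length = 6 (tail of 0 descent steps not counted)

6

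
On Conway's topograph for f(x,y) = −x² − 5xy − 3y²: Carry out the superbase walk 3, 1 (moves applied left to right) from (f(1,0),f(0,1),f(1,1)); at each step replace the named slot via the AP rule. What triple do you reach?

start (-1,-3,-9) = (f(1,0),f(0,1),f(1,1))
replace slot 3: 2·((-1)+(-3)) − (-9) = 1 → (-1,-3,1)
replace slot 1: 2·((-3)+1) − (-1) = -3 → (-3,-3,1)

-3,-3,1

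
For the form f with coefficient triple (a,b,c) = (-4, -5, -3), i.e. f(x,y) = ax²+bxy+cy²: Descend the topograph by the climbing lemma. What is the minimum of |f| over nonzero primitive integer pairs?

translate: b→-3 (≡5 mod 8), so (4,5,3)→(4,-3,2)
flip: (4,-3,2)→(2,3,4)
translate: b→-1 (≡3 mod 4), so (2,3,4)→(2,-1,3)
reduced (well bottom): (2,-1,3) with a≤c, −a<b≤a
well minimum |f| = |-2| = 2 (negative-definite)

2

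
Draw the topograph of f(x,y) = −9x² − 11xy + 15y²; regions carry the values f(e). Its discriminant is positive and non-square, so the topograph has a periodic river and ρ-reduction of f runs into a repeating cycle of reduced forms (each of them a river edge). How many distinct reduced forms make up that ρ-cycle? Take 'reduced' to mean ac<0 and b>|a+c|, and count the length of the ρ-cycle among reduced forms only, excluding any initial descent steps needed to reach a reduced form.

D = 661, ⌊√D⌋ = 25
descent: ρ → (15,11,-9)  [lands on river]
river: ρ → (-9,25,1)
river: ρ → (1,25,-9)
river: ρ → (-9,11,15)
river: ρ → (15,19,-5)
river: ρ → (-5,21,11)
river: ρ → (11,23,-3)
river: ρ → (-3,25,3)
river: ρ → (3,23,-11)
river: ρ → (-11,21,5)
river: ρ → (5,19,-15)
river: ρ → (-15,11,9)
river: ρ → (9,25,-1)
river: ρ → (-1,25,9)
river: ρ → (9,11,-15)
river: ρ → (-15,19,5)
river: ρ → (5,21,-11)
river: ρ → (-11,23,3)
river: ρ → (3,25,-3)
river: ρ → (-3,23,11)
river: ρ → (11,21,-5)
river: ρ → (-5,19,15)
ρ-cycle length = 22 (tail of 1 descent step not counted)

22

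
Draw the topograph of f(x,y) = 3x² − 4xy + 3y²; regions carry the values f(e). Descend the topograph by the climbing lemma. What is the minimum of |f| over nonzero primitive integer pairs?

translate: b→2 (≡-4 mod 6), so (3,-4,3)→(3,2,2)
flip: (3,2,2)→(2,-2,3)
translate: b→2 (≡-2 mod 4), so (2,-2,3)→(2,2,3)
reduced (well bottom): (2,2,3) with a≤c, −a<b≤a
well minimum = a = 2

2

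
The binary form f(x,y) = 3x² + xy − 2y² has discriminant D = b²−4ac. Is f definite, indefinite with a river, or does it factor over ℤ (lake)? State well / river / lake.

D = b²−4ac = 1² − 4·3·(-2) = 25
D = 5² is a perfect square ⇒ form factors over ℤ ⇒ lakes

lake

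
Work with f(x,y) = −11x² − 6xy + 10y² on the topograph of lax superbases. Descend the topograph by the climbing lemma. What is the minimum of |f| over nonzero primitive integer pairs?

descent: ρ → (10,6,-11)  [lands on river]
river: ρ → (-11,16,5)
river: ρ → (5,14,-14)
river: ρ → (-14,14,5)
river: ρ → (5,16,-11)
river: ρ → (-11,6,10)
river: ρ → (10,14,-7)
river: ρ → (-7,14,10)
closes: descent 1, river 8
min |a| on river = 5

5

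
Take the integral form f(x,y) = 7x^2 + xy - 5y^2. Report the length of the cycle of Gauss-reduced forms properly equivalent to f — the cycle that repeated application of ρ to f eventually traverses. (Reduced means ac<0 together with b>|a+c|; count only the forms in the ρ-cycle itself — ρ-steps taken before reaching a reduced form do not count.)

D = 141, ⌊√D⌋ = 11
descent: ρ → (-5,9,3)  [lands on river]
river: ρ → (3,9,-5)
river: ρ → (-5,11,1)
river: ρ → (1,11,-5)
ρ-cycle length = 4 (tail of 1 descent step not counted)

4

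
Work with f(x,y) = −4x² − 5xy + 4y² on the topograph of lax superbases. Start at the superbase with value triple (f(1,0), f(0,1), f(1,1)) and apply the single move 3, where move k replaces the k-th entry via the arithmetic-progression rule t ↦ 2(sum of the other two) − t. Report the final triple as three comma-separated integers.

start (-4,4,-5) = (f(1,0),f(0,1),f(1,1))
replace slot 3: 2·((-4)+4) − (-5) = 5 → (-4,4,5)

-4,4,5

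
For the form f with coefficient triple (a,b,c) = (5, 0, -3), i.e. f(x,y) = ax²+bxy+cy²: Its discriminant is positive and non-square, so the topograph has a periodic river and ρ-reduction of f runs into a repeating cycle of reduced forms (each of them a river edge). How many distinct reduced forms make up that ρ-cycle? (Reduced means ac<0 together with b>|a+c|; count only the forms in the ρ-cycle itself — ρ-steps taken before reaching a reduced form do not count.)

D = 60, ⌊√D⌋ = 7
descent: ρ → (-3,6,2)  [lands on river]
river: ρ → (2,6,-3)
ρ-cycle length = 2 (tail of 1 descent step not counted)

2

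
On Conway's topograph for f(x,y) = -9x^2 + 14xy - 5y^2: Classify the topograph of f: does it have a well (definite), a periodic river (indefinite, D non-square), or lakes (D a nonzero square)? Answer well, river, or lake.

D = b²−4ac = 14² − 4·(-9)·(-5) = 16
D = 4² is a perfect square ⇒ form factors over ℤ ⇒ lakes

lake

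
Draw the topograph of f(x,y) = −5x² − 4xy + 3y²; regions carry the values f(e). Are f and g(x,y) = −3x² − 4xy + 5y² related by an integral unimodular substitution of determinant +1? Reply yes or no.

D₁ = 76, D₂ = 76
river cycle of f (length 6): (3, 4, -5), (-5, 6, 2), (2, 6, -5), (-5, 4, 3), (3, 8, -1), (-1, 8, 3)
river cycle of g (length 6): (5, 4, -3), (-3, 8, 1), (1, 8, -3), (-3, 4, 5), (5, 6, -2), (-2, 6, 5)
cycles differ ⇒ inequivalent

no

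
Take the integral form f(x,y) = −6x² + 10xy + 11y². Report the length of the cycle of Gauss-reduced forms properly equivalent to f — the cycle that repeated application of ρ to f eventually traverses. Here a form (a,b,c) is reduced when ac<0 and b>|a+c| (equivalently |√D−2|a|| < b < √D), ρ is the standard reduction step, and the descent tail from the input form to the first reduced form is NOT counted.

D = 364, ⌊√D⌋ = 19
river: ρ → (11,12,-5)
river: ρ → (-5,18,2)
river: ρ → (2,18,-5)
river: ρ → (-5,12,11)
river: ρ → (11,10,-6)
river: ρ → (-6,14,7)
river: ρ → (7,14,-6)
river: ρ → (-6,10,11)
ρ-cycle length = 8 (tail of 0 descent steps not counted)

8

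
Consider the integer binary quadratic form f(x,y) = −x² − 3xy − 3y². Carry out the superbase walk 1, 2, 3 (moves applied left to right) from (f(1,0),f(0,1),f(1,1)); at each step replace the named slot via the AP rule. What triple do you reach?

start (-1,-3,-7) = (f(1,0),f(0,1),f(1,1))
replace slot 1: 2·((-3)+(-7)) − (-1) = -19 → (-19,-3,-7)
replace slot 2: 2·((-19)+(-7)) − (-3) = -49 → (-19,-49,-7)
replace slot 3: 2·((-19)+(-49)) − (-7) = -129 → (-19,-49,-129)

-19,-49,-129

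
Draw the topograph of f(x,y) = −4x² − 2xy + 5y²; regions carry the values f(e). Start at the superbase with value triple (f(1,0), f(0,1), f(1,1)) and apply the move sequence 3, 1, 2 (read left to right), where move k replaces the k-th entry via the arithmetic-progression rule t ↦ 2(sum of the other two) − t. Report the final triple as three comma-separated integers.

start (-4,5,-1) = (f(1,0),f(0,1),f(1,1))
replace slot 3: 2·((-4)+5) − (-1) = 3 → (-4,5,3)
replace slot 1: 2·(5+3) − (-4) = 20 → (20,5,3)
replace slot 2: 2·(20+3) − 5 = 41 → (20,41,3)

20,41,3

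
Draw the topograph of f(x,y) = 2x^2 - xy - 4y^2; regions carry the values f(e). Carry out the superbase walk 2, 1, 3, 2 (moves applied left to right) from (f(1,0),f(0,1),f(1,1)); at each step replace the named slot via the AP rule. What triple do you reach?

start (2,-4,-3) = (f(1,0),f(0,1),f(1,1))
replace slot 2: 2·(2+(-3)) − (-4) = 2 → (2,2,-3)
replace slot 1: 2·(2+(-3)) − 2 = -4 → (-4,2,-3)
replace slot 3: 2·((-4)+2) − (-3) = -1 → (-4,2,-1)
replace slot 2: 2·((-4)+(-1)) − 2 = -12 → (-4,-12,-1)

-4,-12,-1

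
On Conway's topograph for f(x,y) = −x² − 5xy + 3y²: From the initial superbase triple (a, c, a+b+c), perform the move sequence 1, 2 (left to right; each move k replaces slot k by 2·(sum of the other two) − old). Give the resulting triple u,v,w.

start (-1,3,-3) = (f(1,0),f(0,1),f(1,1))
replace slot 1: 2·(3+(-3)) − (-1) = 1 → (1,3,-3)
replace slot 2: 2·(1+(-3)) − 3 = -7 → (1,-7,-3)

1,-7,-3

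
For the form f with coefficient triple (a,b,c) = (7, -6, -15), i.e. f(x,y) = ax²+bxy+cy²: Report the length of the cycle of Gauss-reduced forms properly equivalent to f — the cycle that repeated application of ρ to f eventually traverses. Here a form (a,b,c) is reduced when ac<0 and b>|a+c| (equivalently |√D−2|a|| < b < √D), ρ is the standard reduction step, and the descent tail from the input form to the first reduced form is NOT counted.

D = 456, ⌊√D⌋ = 21
descent: ρ → (-15,6,7)
descent: ρ → (7,8,-14)  [lands on river]
river: ρ → (-14,20,1)
river: ρ → (1,20,-14)
river: ρ → (-14,8,7)
river: ρ → (7,20,-2)
river: ρ → (-2,20,7)
ρ-cycle length = 6 (tail of 2 descent steps not counted)

6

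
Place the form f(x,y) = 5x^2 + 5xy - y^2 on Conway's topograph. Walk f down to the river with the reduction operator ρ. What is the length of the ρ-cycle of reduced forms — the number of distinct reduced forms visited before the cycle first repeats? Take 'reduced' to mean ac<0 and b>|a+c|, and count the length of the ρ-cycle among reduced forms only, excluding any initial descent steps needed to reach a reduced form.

D = 45, ⌊√D⌋ = 6
river: ρ → (-1,5,5)
river: ρ → (5,5,-1)
ρ-cycle length = 2 (tail of 0 descent steps not counted)

2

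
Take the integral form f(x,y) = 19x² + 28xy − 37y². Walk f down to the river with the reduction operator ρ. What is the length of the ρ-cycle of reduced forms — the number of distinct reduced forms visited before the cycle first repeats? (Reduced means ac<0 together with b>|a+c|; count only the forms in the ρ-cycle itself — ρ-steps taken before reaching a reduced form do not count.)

D = 3596, ⌊√D⌋ = 59
river: ρ → (-37,46,10)
river: ρ → (10,54,-17)
river: ρ → (-17,48,19)
river: ρ → (19,28,-37)
ρ-cycle length = 4 (tail of 0 descent steps not counted)

4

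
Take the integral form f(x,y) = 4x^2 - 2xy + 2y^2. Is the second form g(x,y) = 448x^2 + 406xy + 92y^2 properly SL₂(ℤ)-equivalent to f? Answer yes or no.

D₁ = -28, D₂ = -28
f: flip: (4,-2,2)→(2,2,4)
f: reduced (well bottom): (2,2,4) with a≤c, −a<b≤a
g: flip: (448,406,92)→(92,-406,448)
g: translate: b→-38 (≡-406 mod 184), so (92,-406,448)→(92,-38,4)
g: flip: (92,-38,4)→(4,38,92)
g: translate: b→-2 (≡38 mod 8), so (4,38,92)→(4,-2,2)
g: flip: (4,-2,2)→(2,2,4)
g: reduced (well bottom): (2,2,4) with a≤c, −a<b≤a
reduced forms (2, 2, 4) vs (2, 2, 4) ⇒ equivalent

yes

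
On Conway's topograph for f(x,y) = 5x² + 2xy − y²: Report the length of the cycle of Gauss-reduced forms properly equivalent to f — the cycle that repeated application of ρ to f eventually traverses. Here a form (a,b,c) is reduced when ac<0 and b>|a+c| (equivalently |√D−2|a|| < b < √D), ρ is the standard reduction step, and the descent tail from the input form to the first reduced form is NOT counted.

D = 24, ⌊√D⌋ = 4
descent: ρ → (-1,4,2)  [lands on river]
river: ρ → (2,4,-1)
ρ-cycle length = 2 (tail of 1 descent step not counted)

2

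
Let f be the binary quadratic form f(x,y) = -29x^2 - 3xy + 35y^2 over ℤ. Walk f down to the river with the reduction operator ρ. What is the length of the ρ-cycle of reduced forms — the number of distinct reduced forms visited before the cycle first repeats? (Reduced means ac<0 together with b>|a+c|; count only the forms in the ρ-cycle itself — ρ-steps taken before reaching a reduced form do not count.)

D = 4069, ⌊√D⌋ = 63
descent: ρ → (35,3,-29)
descent: ρ → (-29,55,9)  [lands on river]
river: ρ → (9,53,-35)
river: ρ → (-35,17,27)
river: ρ → (27,37,-25)
river: ρ → (-25,63,1)
river: ρ → (1,63,-25)
river: ρ → (-25,37,27)
river: ρ → (27,17,-35)
river: ρ → (-35,53,9)
river: ρ → (9,55,-29)
river: ρ → (-29,61,3)
river: ρ → (3,59,-49)
river: ρ → (-49,39,13)
river: ρ → (13,39,-49)
river: ρ → (-49,59,3)
river: ρ → (3,61,-29)
ρ-cycle length = 16 (tail of 2 descent steps not counted)

16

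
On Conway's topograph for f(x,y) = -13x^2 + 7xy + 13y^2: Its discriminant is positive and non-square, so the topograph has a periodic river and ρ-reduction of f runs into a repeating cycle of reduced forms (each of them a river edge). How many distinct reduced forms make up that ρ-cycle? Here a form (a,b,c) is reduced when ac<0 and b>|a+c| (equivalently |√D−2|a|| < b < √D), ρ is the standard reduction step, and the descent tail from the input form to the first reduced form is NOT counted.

D = 725, ⌊√D⌋ = 26
river: ρ → (13,19,-7)
river: ρ → (-7,23,7)
river: ρ → (7,19,-13)
river: ρ → (-13,7,13)
ρ-cycle length = 4 (tail of 0 descent steps not counted)

4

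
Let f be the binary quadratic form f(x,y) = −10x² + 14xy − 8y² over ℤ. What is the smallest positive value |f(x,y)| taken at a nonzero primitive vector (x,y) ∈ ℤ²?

translate: b→6 (≡-14 mod 20), so (10,-14,8)→(10,6,4)
flip: (10,6,4)→(4,-6,10)
translate: b→2 (≡-6 mod 8), so (4,-6,10)→(4,2,8)
reduced (well bottom): (4,2,8) with a≤c, −a<b≤a
well minimum |f| = |-4| = 4 (negative-definite)

4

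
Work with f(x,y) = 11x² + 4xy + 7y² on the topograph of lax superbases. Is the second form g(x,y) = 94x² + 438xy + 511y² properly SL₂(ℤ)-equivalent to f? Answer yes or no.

D₁ = -292, D₂ = -292
f: flip: (11,4,7)→(7,-4,11)
f: reduced (well bottom): (7,-4,11) with a≤c, −a<b≤a
g: translate: b→62 (≡438 mod 188), so (94,438,511)→(94,62,11)
g: flip: (94,62,11)→(11,-62,94)
g: translate: b→4 (≡-62 mod 22), so (11,-62,94)→(11,4,7)
g: flip: (11,4,7)→(7,-4,11)
g: reduced (well bottom): (7,-4,11) with a≤c, −a<b≤a
reduced forms (7, -4, 11) vs (7, -4, 11) ⇒ equivalent

yes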